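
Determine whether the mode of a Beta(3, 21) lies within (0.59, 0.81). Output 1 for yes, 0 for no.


First find the mode: (a-1)/(a+b-2) = 0.0909
Is 0.0909 in (0.59, 0.81)? 0

0


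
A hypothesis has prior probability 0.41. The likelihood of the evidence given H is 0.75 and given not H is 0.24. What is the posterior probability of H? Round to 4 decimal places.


Using Bayes' theorem:
P(E) = 0.41 * 0.75 + 0.59 * 0.24
P(E) = 0.4491
P(H|E) = (0.41 * 0.75) / 0.4491 = 0.6847

0.6847


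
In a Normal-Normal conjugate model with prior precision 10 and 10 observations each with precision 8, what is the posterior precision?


Posterior precision = prior precision + n * observation precision
= 10 + 10 * 8
= 10 + 80 = 90

90


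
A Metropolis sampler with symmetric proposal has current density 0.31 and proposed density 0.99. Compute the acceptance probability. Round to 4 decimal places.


For symmetric proposals, acceptance = min(1, pi(x*)/pi(x))
= min(1, 0.99/0.31)
= min(1, 3.1935) = 1.0

1.0


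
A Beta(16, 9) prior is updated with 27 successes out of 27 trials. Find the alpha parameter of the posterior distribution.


In the Beta-Binomial conjugate update:
alpha_post = alpha_prior + successes
= 16 + 27
= 43

43


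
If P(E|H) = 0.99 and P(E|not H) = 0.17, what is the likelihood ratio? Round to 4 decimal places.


Likelihood ratio = P(E|H) / P(E|not H)
= 0.99 / 0.17
= 5.8235

5.8235


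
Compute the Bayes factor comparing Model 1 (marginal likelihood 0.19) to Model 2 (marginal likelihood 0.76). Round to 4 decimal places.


BF12 = marginal likelihood of M1 / marginal likelihood of M2
= 0.19/0.76
= 0.25

0.25


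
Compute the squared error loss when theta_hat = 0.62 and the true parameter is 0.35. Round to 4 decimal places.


L = (theta_hat - theta_true)^2
= (0.62 - 0.35)^2
= 0.27^2 = 0.0729

0.0729


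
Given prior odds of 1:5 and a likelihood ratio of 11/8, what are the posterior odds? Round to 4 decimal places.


Posterior odds = prior odds * LR
Prior odds = 1/5 = 0.2
LR = 11/8 = 1.375
Posterior odds = 0.2 * 1.375 = 0.275

0.275


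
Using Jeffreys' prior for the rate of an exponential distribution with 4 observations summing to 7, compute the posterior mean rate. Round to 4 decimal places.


Jeffreys' prior leads to posterior Gamma(4, 7).
Mean = 4/7 = 0.5714

0.5714


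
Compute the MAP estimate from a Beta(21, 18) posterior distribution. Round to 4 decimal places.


MAP = mode of Beta distribution
= (alpha - 1)/(alpha + beta - 2)
= (21-1)/(21+18-2)
= 20/37 = 0.5405

0.5405


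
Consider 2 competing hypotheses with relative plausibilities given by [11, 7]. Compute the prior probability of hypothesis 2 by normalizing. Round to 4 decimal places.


Sum of weights = 11 + 7 = 18
Normalized prior for H2 = 7 / 18
= 0.3889

0.3889


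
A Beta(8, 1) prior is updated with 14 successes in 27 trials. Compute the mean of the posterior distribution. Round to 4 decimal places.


After update: Beta(22, 14)
Mean = 22 / (22 + 14) = 22 / 36
= 0.6111

0.6111


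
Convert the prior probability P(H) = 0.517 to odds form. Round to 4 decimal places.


P(not H) = 1 - 0.517 = 0.483
Odds = 0.517 / 0.483 = 1.0704

1.0704


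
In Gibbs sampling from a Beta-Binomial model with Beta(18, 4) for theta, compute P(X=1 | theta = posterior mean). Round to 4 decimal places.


Posterior mean = alpha/(alpha+beta) = 18/22 = 0.8182
P(X=1|theta=mean) = theta = 0.8182

0.8182


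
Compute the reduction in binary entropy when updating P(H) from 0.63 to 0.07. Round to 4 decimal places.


H_before = -p*log2(p) - (1-p)*log2(1-p) for p=0.63: 0.9507
H_after for p=0.07: 0.3659
Reduction = 0.9507 - 0.3659 = 0.5847

0.5847


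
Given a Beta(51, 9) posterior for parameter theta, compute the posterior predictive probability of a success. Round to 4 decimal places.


For a Beta-Bernoulli model, the predictive probability is the mean:
P(success) = 51/(51+9) = 51/60 = 0.85

0.85


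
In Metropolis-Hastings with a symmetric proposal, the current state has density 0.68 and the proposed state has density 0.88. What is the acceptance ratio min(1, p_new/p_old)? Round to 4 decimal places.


Ratio = p_new / p_old = 0.88 / 0.68 = 1.2941
Acceptance = min(1, 1.2941) = 1.0

1.0


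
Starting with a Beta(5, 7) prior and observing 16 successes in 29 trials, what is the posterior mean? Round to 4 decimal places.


Posterior parameters: alpha = 5 + 16 = 21
beta = 7 + 13 = 20
Posterior mean = alpha / (alpha + beta) = 21 / 41
= 0.5122

0.5122


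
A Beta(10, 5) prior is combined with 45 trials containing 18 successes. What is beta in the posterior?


In conjugate updating:
beta_posterior = beta_prior + (n - k)
= 5 + (45 - 18)
= 5 + 27 = 32

32


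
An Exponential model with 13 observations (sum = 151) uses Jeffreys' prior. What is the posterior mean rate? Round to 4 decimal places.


Posterior Gamma(13, 151)
E[lambda] = 13/151 = 0.0861

0.0861


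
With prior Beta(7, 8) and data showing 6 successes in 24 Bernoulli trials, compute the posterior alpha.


Conjugate update: alpha_posterior = alpha_prior + k
= 7 + 6 = 13

13


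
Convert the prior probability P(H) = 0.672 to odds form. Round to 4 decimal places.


P(not H) = 1 - 0.672 = 0.328
Odds = 0.672 / 0.328 = 2.0488

2.0488


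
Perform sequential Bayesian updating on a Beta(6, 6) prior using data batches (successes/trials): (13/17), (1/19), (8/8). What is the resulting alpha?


Accumulate successes: 22
Posterior alpha = prior alpha + sum of successes
= 6 + 22 = 28

28


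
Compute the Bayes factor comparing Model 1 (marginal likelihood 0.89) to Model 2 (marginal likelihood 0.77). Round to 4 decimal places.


BF12 = marginal likelihood of M1 / marginal likelihood of M2
= 0.89/0.77
= 1.1558

1.1558


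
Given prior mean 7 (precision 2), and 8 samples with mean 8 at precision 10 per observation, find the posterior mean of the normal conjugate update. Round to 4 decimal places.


The posterior mean is a precision-weighted average of prior and data.
Post. prec. = 2 + 80 = 82
Post. mean = (14 + 640)/82 = 654/82 = 7.9756

7.9756


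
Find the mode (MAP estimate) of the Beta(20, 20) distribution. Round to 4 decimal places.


For Beta(a,b) with a,b > 1:
Mode = (a-1)/(a+b-2) = (20-1)/(40-2)
= 19/38 = 0.5

0.5


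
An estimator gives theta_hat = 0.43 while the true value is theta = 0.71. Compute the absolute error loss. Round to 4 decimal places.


The absolute error loss is |theta_hat - theta|
= |0.43 - 0.71|
= 0.28

0.28


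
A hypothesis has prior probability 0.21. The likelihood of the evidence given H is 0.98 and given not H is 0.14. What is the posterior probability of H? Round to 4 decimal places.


Using Bayes' theorem:
P(E) = 0.21 * 0.98 + 0.79 * 0.14
P(E) = 0.3164
P(H|E) = (0.21 * 0.98) / 0.3164 = 0.6504

0.6504


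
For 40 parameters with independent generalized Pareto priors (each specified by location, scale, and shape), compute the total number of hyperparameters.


A generalized Pareto prior has 3 hyperparameters per parameter.
Total = 40 * 3 = 120

120


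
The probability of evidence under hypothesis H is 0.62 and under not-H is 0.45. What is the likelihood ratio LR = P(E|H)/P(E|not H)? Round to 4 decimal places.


LR = 0.62 / 0.45
= 1.3778

1.3778


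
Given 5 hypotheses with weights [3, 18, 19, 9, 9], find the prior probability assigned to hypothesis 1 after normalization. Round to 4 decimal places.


To normalize, divide each weight by the sum of all weights.
Sum = 58
Prior(H1) = 3/58 = 0.0517

0.0517


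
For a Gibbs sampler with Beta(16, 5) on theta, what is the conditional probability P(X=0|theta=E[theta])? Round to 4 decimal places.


E[theta] = 16/(16+5) = 0.7619
P(X=0|theta) = 1 - theta = 0.2381

0.2381


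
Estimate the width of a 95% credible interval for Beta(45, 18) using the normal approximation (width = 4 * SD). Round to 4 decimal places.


For Beta(a,b): Var = ab/((a+b)^2(a+b+1))
Var = 0.0032, SD = 0.0565
Approximate 95% CI width = 4 * 0.0565 = 0.2259

0.2259


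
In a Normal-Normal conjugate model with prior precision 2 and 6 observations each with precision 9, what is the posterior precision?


Posterior precision = prior precision + n * observation precision
= 2 + 6 * 9
= 2 + 54 = 56

56


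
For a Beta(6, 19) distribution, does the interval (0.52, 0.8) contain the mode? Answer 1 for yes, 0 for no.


Mode of Beta(a,b) = (a-1)/(a+b-2)
= (6-1)/(6+19-2) = 0.2174
Check: 0.52 <= 0.2174 <= 0.8?
Result: 0

0


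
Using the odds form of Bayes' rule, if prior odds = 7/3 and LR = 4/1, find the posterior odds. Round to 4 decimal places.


Bayes' rule in odds form: posterior odds = prior odds * LR
= (7 * 4) / (3 * 1)
= 28/3 = 9.3333

9.3333


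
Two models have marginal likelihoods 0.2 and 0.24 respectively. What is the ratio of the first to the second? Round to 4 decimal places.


Evidence ratio = 0.2 / 0.24
= 0.8333

0.8333


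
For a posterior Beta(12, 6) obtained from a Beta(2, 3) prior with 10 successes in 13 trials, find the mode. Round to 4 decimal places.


Mode = (alpha - 1) / (alpha + beta - 2)
= 11 / 16
= 0.6875

0.6875


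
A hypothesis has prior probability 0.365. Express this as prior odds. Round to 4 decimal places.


Odds = P(H) / P(not H) = 0.365 / 0.635
= 0.5748

0.5748


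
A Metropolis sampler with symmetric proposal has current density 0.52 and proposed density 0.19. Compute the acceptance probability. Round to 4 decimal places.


For symmetric proposals, acceptance = min(1, pi(x*)/pi(x))
= min(1, 0.19/0.52)
= min(1, 0.3654) = 0.3654

0.3654


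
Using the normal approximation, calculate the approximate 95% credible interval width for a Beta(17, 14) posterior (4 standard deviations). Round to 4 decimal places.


Var(Beta) = 17*14/(31^2 * 32) = 0.0077
SD = 0.088
Width ~ 4*SD = 0.3519

0.3519


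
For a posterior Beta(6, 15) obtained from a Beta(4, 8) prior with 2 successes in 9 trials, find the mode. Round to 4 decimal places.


Mode = (alpha - 1) / (alpha + beta - 2)
= 5 / 19
= 0.2632

0.2632


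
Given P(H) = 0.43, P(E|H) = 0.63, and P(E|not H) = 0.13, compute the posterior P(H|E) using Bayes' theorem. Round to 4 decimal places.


By Bayes' theorem: P(H|E) = P(E|H)*P(H) / P(E)
P(E) = P(E|H)*P(H) + P(E|not H)*P(not H)
P(E) = 0.63*0.43 + 0.13*0.57 = 0.345
P(H|E) = 0.63*0.43 / 0.345 = 0.7852

0.7852


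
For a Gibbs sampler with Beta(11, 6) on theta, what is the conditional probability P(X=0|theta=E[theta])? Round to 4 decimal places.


E[theta] = 11/(11+6) = 0.6471
P(X=0|theta) = 1 - theta = 0.3529

0.3529


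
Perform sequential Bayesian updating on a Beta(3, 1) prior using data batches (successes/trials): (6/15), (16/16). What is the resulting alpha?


Accumulate successes: 22
Posterior alpha = prior alpha + sum of successes
= 3 + 22 = 25

25


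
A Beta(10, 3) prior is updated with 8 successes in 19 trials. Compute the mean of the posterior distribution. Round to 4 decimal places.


After update: Beta(18, 14)
Mean = 18 / (18 + 14) = 18 / 32
= 0.5625

0.5625


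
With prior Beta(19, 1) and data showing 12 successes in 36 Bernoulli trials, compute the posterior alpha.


Conjugate update: alpha_posterior = alpha_prior + k
= 19 + 12 = 31

31


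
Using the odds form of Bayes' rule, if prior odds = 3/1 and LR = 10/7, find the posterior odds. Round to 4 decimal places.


Bayes' rule in odds form: posterior odds = prior odds * LR
= (3 * 10) / (1 * 7)
= 30/7 = 4.2857

4.2857


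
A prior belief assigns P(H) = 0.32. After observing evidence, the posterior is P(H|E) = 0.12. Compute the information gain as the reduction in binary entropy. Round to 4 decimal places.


H(prior) = -0.32*log2(0.32) - 0.68*log2(0.68)
= 0.9044
H(post) = -0.12*log2(0.12) - 0.88*log2(0.88)
= 0.5294
IG = 0.9044 - 0.5294 = 0.375

0.375


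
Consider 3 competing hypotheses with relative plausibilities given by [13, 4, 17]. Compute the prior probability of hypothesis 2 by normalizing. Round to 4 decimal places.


Sum of weights = 13 + 4 + 17 = 34
Normalized prior for H2 = 4 / 34
= 0.1176

0.1176


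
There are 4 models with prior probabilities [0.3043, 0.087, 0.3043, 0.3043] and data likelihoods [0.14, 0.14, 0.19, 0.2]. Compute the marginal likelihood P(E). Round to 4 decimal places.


P(E) = sum over models of P(M_i) * P(E|M_i)
= 0.3043*0.14 + 0.087*0.14 + 0.3043*0.19 + 0.3043*0.2
= 0.1735

0.1735


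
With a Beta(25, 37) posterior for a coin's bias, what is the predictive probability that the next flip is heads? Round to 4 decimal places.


The predictive probability equals the posterior mean.
P(next = heads) = alpha / (alpha + beta)
= 25 / 62 = 0.4032

0.4032


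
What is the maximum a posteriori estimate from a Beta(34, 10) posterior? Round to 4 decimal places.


The MAP estimate equals the mode of the distribution.
Mode of Beta(a,b) = (a-1)/(a+b-2)
= 33/42
= 0.7857

0.7857


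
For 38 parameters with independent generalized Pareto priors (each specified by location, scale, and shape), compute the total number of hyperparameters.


A generalized Pareto prior has 3 hyperparameters per parameter.
Total = 38 * 3 = 114

114


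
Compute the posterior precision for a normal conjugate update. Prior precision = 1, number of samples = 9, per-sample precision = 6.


tau_post = tau_0 + n * tau
= 1 + 9 * 6 = 55

55


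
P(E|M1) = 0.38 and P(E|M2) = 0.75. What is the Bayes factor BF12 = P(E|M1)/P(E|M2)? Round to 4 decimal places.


Bayes factor BF12 = P(E|M1) / P(E|M2)
= 0.38 / 0.75
= 0.5067

0.5067


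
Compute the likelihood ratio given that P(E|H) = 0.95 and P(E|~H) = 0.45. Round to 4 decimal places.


LR = P(E|H) / P(E|~H)
= 0.95 / 0.45 = 2.1111

2.1111


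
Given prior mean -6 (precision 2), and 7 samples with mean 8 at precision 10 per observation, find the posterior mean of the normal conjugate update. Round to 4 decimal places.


The posterior mean is a precision-weighted average of prior and data.
Post. prec. = 2 + 70 = 72
Post. mean = (-12 + 560)/72 = 548/72 = 7.6111

7.6111


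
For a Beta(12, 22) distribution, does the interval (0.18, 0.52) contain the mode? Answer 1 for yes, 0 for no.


Mode of Beta(a,b) = (a-1)/(a+b-2)
= (12-1)/(12+22-2) = 0.3438
Check: 0.18 <= 0.3438 <= 0.52?
Result: 1

1


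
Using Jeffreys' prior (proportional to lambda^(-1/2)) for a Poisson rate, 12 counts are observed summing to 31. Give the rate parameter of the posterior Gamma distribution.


Conjugate update: Gamma(prior_shape + S, prior_rate + n).
Prior shape = 0.5, prior rate = 0.
Posterior rate = 0 + n = 12

12.0


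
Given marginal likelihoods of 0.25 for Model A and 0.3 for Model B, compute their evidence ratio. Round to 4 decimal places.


Ratio = ML(A) / ML(B) = 0.25/0.3
= 0.8333

0.8333


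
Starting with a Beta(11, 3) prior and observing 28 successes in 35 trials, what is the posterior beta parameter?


Posterior beta = prior beta + failures
Failures = 35 - 28 = 7
beta_post = 3 + 7 = 10

10


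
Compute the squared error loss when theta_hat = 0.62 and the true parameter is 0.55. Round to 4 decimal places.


L = (theta_hat - theta_true)^2
= (0.62 - 0.55)^2
= 0.07^2 = 0.0049

0.0049


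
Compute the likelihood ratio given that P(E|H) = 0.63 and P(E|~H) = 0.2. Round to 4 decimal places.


LR = P(E|H) / P(E|~H)
= 0.63 / 0.2 = 3.15

3.15


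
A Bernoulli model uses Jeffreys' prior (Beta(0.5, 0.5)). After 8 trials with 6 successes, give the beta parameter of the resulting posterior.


Posterior = Beta(prior_alpha + successes, prior_beta + failures)
= Beta(0.5 + 6, 0.5 + 2)
Posterior beta = 0.5 + (n - k) = 0.5 + 2 = 2.5

2.5


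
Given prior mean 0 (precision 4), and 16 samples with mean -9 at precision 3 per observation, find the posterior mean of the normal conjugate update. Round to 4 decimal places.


The posterior mean is a precision-weighted average of prior and data.
Post. prec. = 4 + 48 = 52
Post. mean = (0 + -432)/52 = -432/52 = -8.3077

-8.3077


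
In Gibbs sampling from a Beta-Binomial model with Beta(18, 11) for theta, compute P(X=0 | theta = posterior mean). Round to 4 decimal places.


Posterior mean = alpha/(alpha+beta) = 18/29 = 0.6207
P(X=0|theta=mean) = 1 - theta = 0.3793

0.3793


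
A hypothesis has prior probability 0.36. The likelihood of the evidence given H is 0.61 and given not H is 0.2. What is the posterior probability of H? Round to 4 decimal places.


Using Bayes' theorem:
P(E) = 0.36 * 0.61 + 0.64 * 0.2
P(E) = 0.3476
P(H|E) = (0.36 * 0.61) / 0.3476 = 0.6318

0.6318


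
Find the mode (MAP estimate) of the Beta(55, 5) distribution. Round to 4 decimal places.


For Beta(a,b) with a,b > 1:
Mode = (a-1)/(a+b-2) = (55-1)/(60-2)
= 54/58 = 0.931

0.931


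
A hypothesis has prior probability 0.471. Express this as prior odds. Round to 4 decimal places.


Odds = P(H) / P(not H) = 0.471 / 0.529
= 0.8904

0.8904


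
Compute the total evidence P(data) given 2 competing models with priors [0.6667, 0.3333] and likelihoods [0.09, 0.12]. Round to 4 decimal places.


Marginal likelihood = sum P(model_i) * P(data|model_i)
Model 1: 0.6667 * 0.09 = 0.06
Model 2: 0.3333 * 0.12 = 0.04
Total = 0.1

0.1


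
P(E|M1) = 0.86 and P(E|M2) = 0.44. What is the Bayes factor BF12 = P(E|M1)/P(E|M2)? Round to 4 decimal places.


Bayes factor BF12 = P(E|M1) / P(E|M2)
= 0.86 / 0.44
= 1.9545

1.9545


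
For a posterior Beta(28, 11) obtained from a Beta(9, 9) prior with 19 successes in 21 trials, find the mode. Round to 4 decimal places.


Mode = (alpha - 1) / (alpha + beta - 2)
= 27 / 37
= 0.7297

0.7297


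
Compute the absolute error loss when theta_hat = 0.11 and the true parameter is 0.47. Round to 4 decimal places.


L = |theta_hat - theta_true|
= |0.11 - 0.47| = 0.36

0.36


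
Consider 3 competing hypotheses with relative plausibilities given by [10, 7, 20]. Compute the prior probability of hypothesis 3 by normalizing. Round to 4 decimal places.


Sum of weights = 10 + 7 + 20 = 37
Normalized prior for H3 = 20 / 37
= 0.5405

0.5405


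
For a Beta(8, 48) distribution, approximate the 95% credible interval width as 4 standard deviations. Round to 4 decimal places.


Variance of Beta(a,b) = ab / ((a+b)^2 * (a+b+1))
= 8*48 / ((56)^2 * 57)
= 0.0021
SD = sqrt(0.0021) = 0.0463
Width = 4 * SD = 0.1854

0.1854


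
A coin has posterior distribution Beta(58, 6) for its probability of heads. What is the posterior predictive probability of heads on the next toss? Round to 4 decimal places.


Posterior predictive = E[theta] = alpha/(alpha+beta)
= 58/64
= 0.9062

0.9062


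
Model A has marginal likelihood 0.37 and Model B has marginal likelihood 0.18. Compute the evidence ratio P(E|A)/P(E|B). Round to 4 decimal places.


Evidence ratio = P(E|A) / P(E|B)
= 0.37 / 0.18
= 2.0556

2.0556


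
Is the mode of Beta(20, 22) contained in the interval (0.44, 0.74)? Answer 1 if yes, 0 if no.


Mode = (a-1)/(a+b-2) = 19/40 = 0.475
Interval: (0.44, 0.74)
Contains mode? 1

1


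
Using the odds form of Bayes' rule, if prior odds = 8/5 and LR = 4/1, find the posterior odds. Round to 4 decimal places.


Bayes' rule in odds form: posterior odds = prior odds * LR
= (8 * 4) / (5 * 1)
= 32/5 = 6.4

6.4


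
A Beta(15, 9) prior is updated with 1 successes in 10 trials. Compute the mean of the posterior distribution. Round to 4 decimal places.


After update: Beta(16, 18)
Mean = 16 / (16 + 18) = 16 / 34
= 0.4706

0.4706


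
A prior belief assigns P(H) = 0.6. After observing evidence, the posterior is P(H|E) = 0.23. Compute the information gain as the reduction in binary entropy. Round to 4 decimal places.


H(prior) = -0.6*log2(0.6) - 0.4*log2(0.4)
= 0.971
H(post) = -0.23*log2(0.23) - 0.77*log2(0.77)
= 0.778
IG = 0.971 - 0.778 = 0.1929

0.1929


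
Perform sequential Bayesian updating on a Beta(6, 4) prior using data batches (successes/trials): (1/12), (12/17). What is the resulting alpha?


Accumulate successes: 13
Posterior alpha = prior alpha + sum of successes
= 6 + 13 = 19

19


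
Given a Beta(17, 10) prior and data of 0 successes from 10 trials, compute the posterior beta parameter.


Number of failures = 10 - 0 = 10
Posterior beta = 10 + 10 = 20

20


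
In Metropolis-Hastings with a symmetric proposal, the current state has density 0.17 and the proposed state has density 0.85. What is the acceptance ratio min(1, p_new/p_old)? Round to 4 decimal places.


Ratio = p_new / p_old = 0.85 / 0.17 = 5.0
Acceptance = min(1, 5.0) = 1.0

1.0


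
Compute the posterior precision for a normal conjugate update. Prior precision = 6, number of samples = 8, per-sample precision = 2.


tau_post = tau_0 + n * tau
= 6 + 8 * 2 = 22

22


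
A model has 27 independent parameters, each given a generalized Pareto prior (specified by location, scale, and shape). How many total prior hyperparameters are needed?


Each generalized Pareto prior needs 3 hyperparameters (location, scale, and shape).
Total = 3 * 27 = 81

81


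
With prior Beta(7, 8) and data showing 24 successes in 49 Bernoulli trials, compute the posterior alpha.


Conjugate update: alpha_posterior = alpha_prior + k
= 7 + 24 = 31

31


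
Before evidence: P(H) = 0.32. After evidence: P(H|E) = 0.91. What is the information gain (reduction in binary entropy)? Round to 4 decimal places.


Prior entropy = 0.9044
Posterior entropy = 0.4365
Information gain = 0.9044 - 0.4365 = 0.4679

0.4679


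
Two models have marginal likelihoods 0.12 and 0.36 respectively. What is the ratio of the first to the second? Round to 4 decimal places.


Evidence ratio = 0.12 / 0.36
= 0.3333

0.3333


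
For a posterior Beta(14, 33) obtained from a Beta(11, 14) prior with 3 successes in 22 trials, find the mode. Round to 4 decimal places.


Mode = (alpha - 1) / (alpha + beta - 2)
= 13 / 45
= 0.2889

0.2889


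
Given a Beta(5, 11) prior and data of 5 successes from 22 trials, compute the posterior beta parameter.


Number of failures = 22 - 5 = 17
Posterior beta = 11 + 17 = 28

28


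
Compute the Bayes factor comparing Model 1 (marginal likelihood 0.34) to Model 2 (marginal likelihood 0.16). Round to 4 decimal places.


BF12 = marginal likelihood of M1 / marginal likelihood of M2
= 0.34/0.16
= 2.125

2.125


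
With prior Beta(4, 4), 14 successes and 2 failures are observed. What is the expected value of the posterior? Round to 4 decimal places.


Posterior = Beta(18, 6)
E[theta] = alpha/(alpha+beta)
= 18/24 = 0.75

0.75


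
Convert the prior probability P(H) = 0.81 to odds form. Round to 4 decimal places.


P(not H) = 1 - 0.81 = 0.19
Odds = 0.81 / 0.19 = 4.2632

4.2632


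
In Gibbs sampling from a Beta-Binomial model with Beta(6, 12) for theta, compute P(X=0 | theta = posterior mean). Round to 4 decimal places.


Posterior mean = alpha/(alpha+beta) = 6/18 = 0.3333
P(X=0|theta=mean) = 1 - theta = 0.6667

0.6667


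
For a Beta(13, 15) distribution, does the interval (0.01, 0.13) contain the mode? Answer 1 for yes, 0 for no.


Mode of Beta(a,b) = (a-1)/(a+b-2)
= (13-1)/(13+15-2) = 0.4615
Check: 0.01 <= 0.4615 <= 0.13?
Result: 0

0


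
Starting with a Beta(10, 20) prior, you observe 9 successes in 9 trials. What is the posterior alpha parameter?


For a Beta-Binomial conjugate model:
Posterior alpha = prior alpha + number of successes
= 10 + 9 = 19

19


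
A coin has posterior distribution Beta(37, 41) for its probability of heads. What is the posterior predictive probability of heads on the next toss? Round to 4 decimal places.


Posterior predictive = E[theta] = alpha/(alpha+beta)
= 37/78
= 0.4744

0.4744


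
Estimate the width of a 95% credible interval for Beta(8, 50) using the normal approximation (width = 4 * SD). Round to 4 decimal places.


For Beta(a,b): Var = ab/((a+b)^2(a+b+1))
Var = 0.002, SD = 0.0449
Approximate 95% CI width = 4 * 0.0449 = 0.1796

0.1796


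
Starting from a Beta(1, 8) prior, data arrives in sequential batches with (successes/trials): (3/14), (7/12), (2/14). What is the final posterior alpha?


In sequential Bayesian updating, we sum all successes.
Total successes = 12
Final alpha = 1 + 12 = 13

13


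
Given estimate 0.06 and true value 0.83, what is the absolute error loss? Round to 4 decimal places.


Absolute error = |estimate - true|
= |-0.77| = 0.77

0.77


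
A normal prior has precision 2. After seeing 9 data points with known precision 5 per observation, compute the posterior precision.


In the conjugate normal model, precisions add:
tau_posterior = tau_prior + n * tau_data
= 2 + 9*5 = 47

47


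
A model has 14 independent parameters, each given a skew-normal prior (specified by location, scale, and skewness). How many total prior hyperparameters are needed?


Each skew-normal prior needs 3 hyperparameters (location, scale, and skewness).
Total = 3 * 14 = 42

42


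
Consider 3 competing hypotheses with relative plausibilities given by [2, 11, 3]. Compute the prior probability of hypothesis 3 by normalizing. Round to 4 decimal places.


Sum of weights = 2 + 11 + 3 = 16
Normalized prior for H3 = 3 / 16
= 0.1875

0.1875


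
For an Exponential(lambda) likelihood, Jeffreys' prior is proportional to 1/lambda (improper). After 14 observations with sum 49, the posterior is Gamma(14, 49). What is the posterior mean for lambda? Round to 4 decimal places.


Posterior = Gamma(n, sum_x) = Gamma(14, 49)
Posterior mean = shape/rate = 14/49
= 0.2857

0.2857


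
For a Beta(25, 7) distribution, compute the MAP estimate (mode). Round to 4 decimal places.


MAP = mode = (a-1)/(a+b-2)
= (25-1)/(25+7-2)
= 24/30 = 0.8

0.8


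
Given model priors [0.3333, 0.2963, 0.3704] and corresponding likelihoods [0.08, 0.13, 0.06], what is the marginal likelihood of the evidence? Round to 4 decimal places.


P(E) = sum_i P(M_i) P(E|M_i)
= 0.0267 + 0.0385 + 0.0222
= 0.0874

0.0874


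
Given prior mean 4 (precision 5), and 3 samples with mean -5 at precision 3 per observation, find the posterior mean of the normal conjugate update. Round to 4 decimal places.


The posterior mean is a precision-weighted average of prior and data.
Post. prec. = 5 + 9 = 14
Post. mean = (20 + -45)/14 = -25/14 = -1.7857

-1.7857


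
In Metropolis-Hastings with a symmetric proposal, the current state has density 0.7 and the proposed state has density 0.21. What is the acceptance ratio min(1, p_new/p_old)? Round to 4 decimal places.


Ratio = p_new / p_old = 0.21 / 0.7 = 0.3
Acceptance = min(1, 0.3) = 0.3

0.3


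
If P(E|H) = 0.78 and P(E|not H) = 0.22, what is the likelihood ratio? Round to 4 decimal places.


Likelihood ratio = P(E|H) / P(E|not H)
= 0.78 / 0.22
= 3.5455

3.5455


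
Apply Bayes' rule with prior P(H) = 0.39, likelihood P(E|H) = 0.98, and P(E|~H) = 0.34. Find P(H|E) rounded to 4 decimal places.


Step 1: Compute marginal P(E) = P(E|H)P(H) + P(E|~H)P(~H)
= 0.98*0.39 + 0.34*0.61 = 0.5896
Step 2: P(H|E) = P(E|H)P(H)/P(E) = 0.3822/0.5896
= 0.6482

0.6482


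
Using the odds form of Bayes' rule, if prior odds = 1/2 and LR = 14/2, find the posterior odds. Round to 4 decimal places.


Bayes' rule in odds form: posterior odds = prior odds * LR
= (1 * 14) / (2 * 2)
= 14/4 = 3.5

3.5


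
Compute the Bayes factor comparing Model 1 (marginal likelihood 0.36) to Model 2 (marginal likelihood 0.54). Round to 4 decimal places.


BF12 = marginal likelihood of M1 / marginal likelihood of M2
= 0.36/0.54
= 0.6667

0.6667


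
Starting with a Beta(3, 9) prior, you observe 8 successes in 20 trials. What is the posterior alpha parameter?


For a Beta-Binomial conjugate model:
Posterior alpha = prior alpha + number of successes
= 3 + 8 = 11

11


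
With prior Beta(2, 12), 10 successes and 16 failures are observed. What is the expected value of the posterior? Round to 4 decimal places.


Posterior = Beta(12, 28)
E[theta] = alpha/(alpha+beta)
= 12/40 = 0.3

0.3


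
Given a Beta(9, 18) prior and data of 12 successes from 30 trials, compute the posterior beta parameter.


Number of failures = 30 - 12 = 18
Posterior beta = 18 + 18 = 36

36


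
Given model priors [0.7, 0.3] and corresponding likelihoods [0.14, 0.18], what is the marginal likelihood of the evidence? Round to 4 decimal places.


P(E) = sum_i P(M_i) P(E|M_i)
= 0.098 + 0.054
= 0.152

0.152


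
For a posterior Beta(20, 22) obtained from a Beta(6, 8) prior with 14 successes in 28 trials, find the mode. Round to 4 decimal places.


Mode = (alpha - 1) / (alpha + beta - 2)
= 19 / 40
= 0.475

0.475


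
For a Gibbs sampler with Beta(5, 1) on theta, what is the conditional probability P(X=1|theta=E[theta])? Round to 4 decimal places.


E[theta] = 5/(5+1) = 0.8333
P(X=1|theta) = theta = 0.8333

0.8333


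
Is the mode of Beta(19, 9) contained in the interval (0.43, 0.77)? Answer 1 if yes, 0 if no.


Mode = (a-1)/(a+b-2) = 18/26 = 0.6923
Interval: (0.43, 0.77)
Contains mode? 1

1


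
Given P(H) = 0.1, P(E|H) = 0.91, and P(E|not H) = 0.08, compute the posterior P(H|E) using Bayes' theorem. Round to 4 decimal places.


By Bayes' theorem: P(H|E) = P(E|H)*P(H) / P(E)
P(E) = P(E|H)*P(H) + P(E|not H)*P(not H)
P(E) = 0.91*0.1 + 0.08*0.9 = 0.163
P(H|E) = 0.91*0.1 / 0.163 = 0.5583

0.5583


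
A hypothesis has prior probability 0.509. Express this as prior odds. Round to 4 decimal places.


Odds = P(H) / P(not H) = 0.509 / 0.491
= 1.0367

1.0367


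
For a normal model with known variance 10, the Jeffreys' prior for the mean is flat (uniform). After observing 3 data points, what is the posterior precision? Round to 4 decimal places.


Jeffreys' prior for normal mean (known variance) is flat.
Prior precision = 0.
Posterior precision = prior_prec + n/sigma^2 = 0 + 3/10
= 0.3

0.3


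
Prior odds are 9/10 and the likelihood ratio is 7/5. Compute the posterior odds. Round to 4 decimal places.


Posterior odds = prior odds * likelihood ratio
= (9/10) * (7/5)
= 63 / 50
= 1.26

1.26


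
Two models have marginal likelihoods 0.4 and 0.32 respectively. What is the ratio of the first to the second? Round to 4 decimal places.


Evidence ratio = 0.4 / 0.32
= 1.25

1.25


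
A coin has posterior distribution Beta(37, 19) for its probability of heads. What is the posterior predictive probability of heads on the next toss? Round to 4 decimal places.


Posterior predictive = E[theta] = alpha/(alpha+beta)
= 37/56
= 0.6607

0.6607


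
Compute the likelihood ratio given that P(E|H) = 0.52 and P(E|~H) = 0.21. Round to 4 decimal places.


LR = P(E|H) / P(E|~H)
= 0.52 / 0.21 = 2.4762

2.4762


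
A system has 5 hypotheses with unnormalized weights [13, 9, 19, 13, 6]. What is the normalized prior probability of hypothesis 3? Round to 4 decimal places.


The normalized prior is the weight divided by the total.
Total weight = 60
P(H3) = 19 / 60 = 0.3167

0.3167


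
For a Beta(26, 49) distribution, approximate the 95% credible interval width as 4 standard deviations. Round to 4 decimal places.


Variance of Beta(a,b) = ab / ((a+b)^2 * (a+b+1))
= 26*49 / ((75)^2 * 76)
= 0.003
SD = sqrt(0.003) = 0.0546
Width = 4 * SD = 0.2184

0.2184


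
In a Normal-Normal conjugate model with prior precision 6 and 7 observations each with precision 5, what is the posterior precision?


Posterior precision = prior precision + n * observation precision
= 6 + 7 * 5
= 6 + 35 = 41

41


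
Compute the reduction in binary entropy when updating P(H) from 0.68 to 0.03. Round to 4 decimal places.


H_before = -p*log2(p) - (1-p)*log2(1-p) for p=0.68: 0.9044
H_after for p=0.03: 0.1944
Reduction = 0.9044 - 0.1944 = 0.71

0.71


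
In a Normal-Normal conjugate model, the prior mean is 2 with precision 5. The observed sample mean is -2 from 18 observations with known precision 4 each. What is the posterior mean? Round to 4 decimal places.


Posterior precision = tau0 + n*tau = 5 + 18*4 = 77
Posterior mean = (tau0*mu0 + n*tau*xbar) / posterior_precision
= (5*2 + 18*4*-2) / 77
= -134 / 77 = -1.7403

-1.7403


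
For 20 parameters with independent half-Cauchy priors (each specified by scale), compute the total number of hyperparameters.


A half-Cauchy prior has 1 hyperparameter per parameter.
Total = 20 * 1 = 20

20


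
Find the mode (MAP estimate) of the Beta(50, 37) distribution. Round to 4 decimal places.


For Beta(a,b) with a,b > 1:
Mode = (a-1)/(a+b-2) = (50-1)/(87-2)
= 49/85 = 0.5765

0.5765


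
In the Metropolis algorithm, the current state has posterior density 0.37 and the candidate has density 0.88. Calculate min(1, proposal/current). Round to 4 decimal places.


Ratio = 0.88/0.37 = 2.3784
Acceptance probability = min(1, 2.3784)
= 1.0

1.0


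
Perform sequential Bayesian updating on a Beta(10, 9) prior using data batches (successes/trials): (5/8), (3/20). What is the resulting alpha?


Accumulate successes: 8
Posterior alpha = prior alpha + sum of successes
= 10 + 8 = 18

18


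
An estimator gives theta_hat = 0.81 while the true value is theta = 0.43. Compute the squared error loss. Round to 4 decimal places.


The squared error loss is (theta_hat - theta)^2
= (0.81 - 0.43)^2
= (0.38)^2 = 0.1444

0.1444


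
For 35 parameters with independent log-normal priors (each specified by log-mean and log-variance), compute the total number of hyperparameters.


A log-normal prior has 2 hyperparameters per parameter.
Total = 35 * 2 = 70

70


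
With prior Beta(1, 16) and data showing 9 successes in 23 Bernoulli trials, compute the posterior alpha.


Conjugate update: alpha_posterior = alpha_prior + k
= 1 + 9 = 10

10


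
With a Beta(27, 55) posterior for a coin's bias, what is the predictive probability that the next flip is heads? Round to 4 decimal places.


The predictive probability equals the posterior mean.
P(next = heads) = alpha / (alpha + beta)
= 27 / 82 = 0.3293

0.3293


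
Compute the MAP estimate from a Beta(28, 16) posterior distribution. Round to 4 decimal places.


MAP = mode of Beta distribution
= (alpha - 1)/(alpha + beta - 2)
= (28-1)/(28+16-2)
= 27/42 = 0.6429

0.6429


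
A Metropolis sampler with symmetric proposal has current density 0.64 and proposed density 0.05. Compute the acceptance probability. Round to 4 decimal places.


For symmetric proposals, acceptance = min(1, pi(x*)/pi(x))
= min(1, 0.05/0.64)
= min(1, 0.0781) = 0.0781

0.0781


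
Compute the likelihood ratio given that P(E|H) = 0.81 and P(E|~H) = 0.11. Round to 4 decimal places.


LR = P(E|H) / P(E|~H)
= 0.81 / 0.11 = 7.3636

7.3636


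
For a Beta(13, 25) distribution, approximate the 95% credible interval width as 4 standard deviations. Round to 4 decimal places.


Variance of Beta(a,b) = ab / ((a+b)^2 * (a+b+1))
= 13*25 / ((38)^2 * 39)
= 0.0058
SD = sqrt(0.0058) = 0.076
Width = 4 * SD = 0.3039

0.3039


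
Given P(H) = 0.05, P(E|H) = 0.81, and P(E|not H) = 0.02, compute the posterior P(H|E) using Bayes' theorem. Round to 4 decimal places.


By Bayes' theorem: P(H|E) = P(E|H)*P(H) / P(E)
P(E) = P(E|H)*P(H) + P(E|not H)*P(not H)
P(E) = 0.81*0.05 + 0.02*0.95 = 0.0595
P(H|E) = 0.81*0.05 / 0.0595 = 0.6807

0.6807


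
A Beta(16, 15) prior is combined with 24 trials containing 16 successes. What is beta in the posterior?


In conjugate updating:
beta_posterior = beta_prior + (n - k)
= 15 + (24 - 16)
= 15 + 8 = 23

23


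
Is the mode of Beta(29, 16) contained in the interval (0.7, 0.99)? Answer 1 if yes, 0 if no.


Mode = (a-1)/(a+b-2) = 28/43 = 0.6512
Interval: (0.7, 0.99)
Contains mode? 0

0


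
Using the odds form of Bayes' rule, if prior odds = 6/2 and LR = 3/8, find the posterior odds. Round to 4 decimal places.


Bayes' rule in odds form: posterior odds = prior odds * LR
= (6 * 3) / (2 * 8)
= 18/16 = 1.125

1.125


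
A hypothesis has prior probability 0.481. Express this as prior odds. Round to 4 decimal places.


Odds = P(H) / P(not H) = 0.481 / 0.519
= 0.9268

0.9268


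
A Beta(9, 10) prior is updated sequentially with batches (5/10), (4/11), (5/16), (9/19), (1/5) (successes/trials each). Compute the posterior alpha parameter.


Sequential conjugate updating is equivalent to a single batch update.
Total successes across all batches = 24
alpha_posterior = alpha_prior + total_successes = 9 + 24
= 33

33


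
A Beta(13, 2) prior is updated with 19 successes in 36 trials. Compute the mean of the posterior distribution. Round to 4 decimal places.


After update: Beta(32, 19)
Mean = 32 / (32 + 19) = 32 / 51
= 0.6275

0.6275


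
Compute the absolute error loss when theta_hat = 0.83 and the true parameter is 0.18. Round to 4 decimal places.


L = |theta_hat - theta_true|
= |0.83 - 0.18| = 0.65

0.65


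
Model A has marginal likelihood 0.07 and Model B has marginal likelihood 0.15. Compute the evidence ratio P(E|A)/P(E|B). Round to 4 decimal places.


Evidence ratio = P(E|A) / P(E|B)
= 0.07 / 0.15
= 0.4667

0.4667


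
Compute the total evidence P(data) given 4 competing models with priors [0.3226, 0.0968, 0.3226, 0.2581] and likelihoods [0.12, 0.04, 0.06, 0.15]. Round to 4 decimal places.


Marginal likelihood = sum P(model_i) * P(data|model_i)
Model 1: 0.3226 * 0.12 = 0.0387
Model 2: 0.0968 * 0.04 = 0.0039
Model 3: 0.3226 * 0.06 = 0.0194
Model 4: 0.2581 * 0.15 = 0.0387
Total = 0.1007

0.1007


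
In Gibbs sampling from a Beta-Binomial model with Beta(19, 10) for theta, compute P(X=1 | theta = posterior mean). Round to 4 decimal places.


Posterior mean = alpha/(alpha+beta) = 19/29 = 0.6552
P(X=1|theta=mean) = theta = 0.6552

0.6552


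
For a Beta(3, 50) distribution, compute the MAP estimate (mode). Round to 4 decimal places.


MAP = mode = (a-1)/(a+b-2)
= (3-1)/(3+50-2)
= 2/51 = 0.0392

0.0392


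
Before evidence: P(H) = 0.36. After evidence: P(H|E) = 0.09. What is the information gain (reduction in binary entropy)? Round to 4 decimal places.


Prior entropy = 0.9427
Posterior entropy = 0.4365
Information gain = 0.9427 - 0.4365 = 0.5062

0.5062


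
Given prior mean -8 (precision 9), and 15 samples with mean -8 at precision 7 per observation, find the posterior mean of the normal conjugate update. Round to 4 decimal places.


The posterior mean is a precision-weighted average of prior and data.
Post. prec. = 9 + 105 = 114
Post. mean = (-72 + -840)/114 = -912/114 = -8.0

-8.0


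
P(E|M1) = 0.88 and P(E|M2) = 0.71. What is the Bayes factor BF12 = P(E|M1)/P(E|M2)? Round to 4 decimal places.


Bayes factor BF12 = P(E|M1) / P(E|M2)
= 0.88 / 0.71
= 1.2394

1.2394


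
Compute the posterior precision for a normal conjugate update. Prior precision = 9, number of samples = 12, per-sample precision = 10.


tau_post = tau_0 + n * tau
= 9 + 12 * 10 = 129

129


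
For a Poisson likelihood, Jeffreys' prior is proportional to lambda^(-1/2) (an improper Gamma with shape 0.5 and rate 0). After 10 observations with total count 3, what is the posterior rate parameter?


Jeffreys' prior for Poisson is proportional to lambda^(-1/2).
Posterior is Gamma(0.5 + S, 0 + n) = Gamma(0.5 + 3, 10).
Posterior rate = 0 + n = 10

10.0


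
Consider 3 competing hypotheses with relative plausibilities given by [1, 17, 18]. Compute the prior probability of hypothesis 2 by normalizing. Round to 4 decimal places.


Sum of weights = 1 + 17 + 18 = 36
Normalized prior for H2 = 17 / 36
= 0.4722

0.4722


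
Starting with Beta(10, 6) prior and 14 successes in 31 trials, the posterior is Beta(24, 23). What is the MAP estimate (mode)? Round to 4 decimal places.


The mode of Beta(a, b) when a > 1 and b > 1 is (a-1)/(a+b-2)
= (24 - 1) / (24 + 23 - 2)
= 23 / 45
= 0.5111

0.5111
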